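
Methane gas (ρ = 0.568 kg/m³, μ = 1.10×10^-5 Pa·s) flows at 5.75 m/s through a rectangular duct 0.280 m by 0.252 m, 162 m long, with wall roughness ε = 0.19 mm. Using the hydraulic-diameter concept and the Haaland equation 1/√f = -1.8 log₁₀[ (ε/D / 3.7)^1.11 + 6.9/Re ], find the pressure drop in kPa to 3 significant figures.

ΔP ≈ 0.123 kPa

Hydraulic diameter D_h = 4A/P = 4·(0.28·0.252)/(2·(0.28+0.252)) = 0.2822/1.064 = 0.2653 m.
Re = ρVD_h/μ = 0.568·5.75·0.2653/1.1e-05 = 7.876e+04.
ε/D_h = 0.00019/0.2653 = 0.000716; Haaland gives 1/√f = -1.8 log₁₀[7.56e-05+8.76e-05] = 6.817, so f = 0.02152.
ΔP = f(L/D_h)(ρV²/2) = 0.02152·162/0.2653·9.39 = 123.4 Pa.
ΔP = 0.123 kPa.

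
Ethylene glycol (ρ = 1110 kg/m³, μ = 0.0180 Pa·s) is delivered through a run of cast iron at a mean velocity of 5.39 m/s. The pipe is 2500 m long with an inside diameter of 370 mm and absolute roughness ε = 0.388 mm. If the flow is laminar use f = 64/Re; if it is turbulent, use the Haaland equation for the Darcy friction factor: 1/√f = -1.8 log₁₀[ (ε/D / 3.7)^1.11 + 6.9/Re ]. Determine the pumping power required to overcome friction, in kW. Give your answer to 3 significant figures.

P ≈ 1370 kW

Reynolds number Re = ρVD/μ = 1110 · 5.39 · 0.37 / 0.018 = 1.23e+05.
Re > 4000 → turbulent. Relative roughness ε/D = 0.000388/0.37 = 0.00105. Haaland: 1/√f = -1.8 log₁₀[(0.00105/3.7)^1.11 + 6.9/1.23e+05] = -1.8 log₁₀[0.000115 + 5.61e-05] = 6.778, so f = 0.02176.
Darcy-Weisbach: ΔP = f(L/D)(ρV²/2) = 0.02176·(2500/0.37)·(1110·5.39²/2) = 0.02176·6757·1.612e+04 = 2.371e+06 Pa.
Q = V·A = 5.39·0.1075 = 0.5795 m³/s.
Pumping power P = QΔP = 0.5795·2.371e+06 = 1374000 W = 1370 kW.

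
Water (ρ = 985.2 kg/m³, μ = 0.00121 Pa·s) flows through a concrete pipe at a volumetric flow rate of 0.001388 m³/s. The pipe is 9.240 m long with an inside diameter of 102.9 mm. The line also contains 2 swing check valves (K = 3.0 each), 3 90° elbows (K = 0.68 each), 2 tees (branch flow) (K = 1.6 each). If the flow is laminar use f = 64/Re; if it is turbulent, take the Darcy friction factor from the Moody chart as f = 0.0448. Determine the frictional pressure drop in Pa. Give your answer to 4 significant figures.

ΔP ≈ 209.4 Pa

Cross-sectional area A = πD²/4 = π(0.1029)²/4 = 0.008316 m²; mean velocity V = Q/A = 0.001388/0.008316 = 0.1669 m/s.
Reynolds number Re = ρVD/μ = 985.2 · 0.1669 · 0.1029 / 0.00121 = 1.398e+04.
Re > 4000 → turbulent; use the Moody-chart value f = 0.0448.
Total minor-loss coefficient ΣK = 2·3 + 3·0.68 + 2·1.6 = 11.2.
ΔP = [f·L/D + ΣK]·(ρV²/2) = [0.0448·9.24/0.1029 + 11.2]·(985.2·0.1669²/2) = [4.023 + 11.2]·13.72 = 209.4 Pa.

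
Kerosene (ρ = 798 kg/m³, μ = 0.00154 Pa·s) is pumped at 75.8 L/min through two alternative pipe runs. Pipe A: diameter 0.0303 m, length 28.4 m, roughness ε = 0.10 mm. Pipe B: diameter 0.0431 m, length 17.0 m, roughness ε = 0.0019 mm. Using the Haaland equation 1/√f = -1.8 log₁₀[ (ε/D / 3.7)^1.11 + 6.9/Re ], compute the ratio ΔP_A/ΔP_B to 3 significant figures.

ΔP_A/ΔP_B ≈ 11.4

Pipe A: V = Q/A = 0.001263/0.0007211 = 1.752 m/s; Re = 2.751e+04; ε/D = 0.0033; Haaland → f = 0.03055; ΔP_A = f(L/D)(ρV²/2) = 3.507e+04 Pa.
Pipe B: V = Q/A = 0.001263/0.001459 = 0.8659 m/s; Re = 1.934e+04; ε/D = 4.41e-05; Haaland → f = 0.02603; ΔP_B = f(L/D)(ρV²/2) = 3072 Pa.
ΔP_A/ΔP_B = 3.507e+04/3072 = 11.4.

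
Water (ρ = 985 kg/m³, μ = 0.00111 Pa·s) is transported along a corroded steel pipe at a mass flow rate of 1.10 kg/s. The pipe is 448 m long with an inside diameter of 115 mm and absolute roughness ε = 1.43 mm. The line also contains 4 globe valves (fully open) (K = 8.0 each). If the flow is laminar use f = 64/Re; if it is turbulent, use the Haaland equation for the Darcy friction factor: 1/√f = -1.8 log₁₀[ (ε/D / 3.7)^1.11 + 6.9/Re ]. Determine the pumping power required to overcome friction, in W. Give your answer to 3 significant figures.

A = πD²/4 = π(0.115)²/4 = 0.01039 m²; mean velocity V = ṁ/(ρA) = 1.1/(985 · 0.01039) = 0.1075 m/s.
Reynolds number Re = ρVD/μ = 985 · 0.1075 · 0.115 / 0.00111 = 1.097e+04.
Re > 4000 → turbulent. Relative roughness ε/D = 0.00143/0.115 = 0.0124. Haaland: 1/√f = -1.8 log₁₀[(0.0124/3.7)^1.11 + 6.9/1.097e+04] = -1.8 log₁₀[0.0018 + 0.000629] = 4.708, so f = 0.04513.
Total minor-loss coefficient ΣK = 4·8 = 32.
ΔP = [f·L/D + ΣK]·(ρV²/2) = [0.04513·448/0.115 + 32]·(985·0.1075²/2) = [175.8 + 32]·5.693 = 1183 Pa.
Q = ṁ/ρ = 1.1/985 = 0.001117 m³/s.
Pumping power P = QΔP = 0.001117·1183 = 1.321 W = 1.32 W.

P ≈ 1.32 W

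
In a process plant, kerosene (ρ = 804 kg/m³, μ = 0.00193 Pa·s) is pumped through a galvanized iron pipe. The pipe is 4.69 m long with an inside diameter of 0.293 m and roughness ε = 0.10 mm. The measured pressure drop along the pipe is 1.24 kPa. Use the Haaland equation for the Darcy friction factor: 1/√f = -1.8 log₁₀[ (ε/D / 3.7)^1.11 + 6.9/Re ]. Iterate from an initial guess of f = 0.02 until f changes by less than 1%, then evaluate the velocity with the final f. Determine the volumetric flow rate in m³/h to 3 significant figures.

Rearranging Darcy-Weisbach: V = √(2·ΔP·D/(f·L·ρ)). With ε/D = 0.0001/0.293 = 0.000341, iterate starting from f = 0.02:
  f = 0.02 → V = √(2·1240·0.293/(0.02·4.69·804)) = 3.104 m/s; Re = ρVD/μ = 3.789e+05; f → 0.01678
  f = 0.01678 → V = 3.389 m/s; Re = 4.137e+05; f → 0.01668
Converged (Δf/f < 1%). With the final f = 0.01668: V = √(2·1240·0.293/(0.01668·4.69·804)) = 3.399 m/s.
Q = V·A = 3.399·(π/4·0.293²) = 0.2292 m³/s = 825 m³/h.

Q ≈ 825 m³/h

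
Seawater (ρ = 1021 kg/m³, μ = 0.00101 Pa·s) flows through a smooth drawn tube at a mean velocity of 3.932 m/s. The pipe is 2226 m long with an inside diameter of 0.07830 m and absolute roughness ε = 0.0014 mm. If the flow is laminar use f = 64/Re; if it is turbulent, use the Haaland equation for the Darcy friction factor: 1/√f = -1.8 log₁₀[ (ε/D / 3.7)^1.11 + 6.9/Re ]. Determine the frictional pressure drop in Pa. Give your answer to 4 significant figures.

ΔP ≈ 3230000 Pa

Reynolds number Re = ρVD/μ = 1021 · 3.932 · 0.0783 / 0.00101 = 3.112e+05.
Re > 4000 → turbulent. Relative roughness ε/D = 1.4e-06/0.0783 = 1.79e-05. Haaland: 1/√f = -1.8 log₁₀[(1.79e-05/3.7)^1.11 + 6.9/3.112e+05] = -1.8 log₁₀[1.26e-06 + 2.22e-05] = 8.334, so f = 0.0144.
Darcy-Weisbach: ΔP = f(L/D)(ρV²/2) = 0.0144·(2226/0.0783)·(1021·3.932²/2) = 0.0144·2.843e+04·7893 = 3.23e+06 Pa.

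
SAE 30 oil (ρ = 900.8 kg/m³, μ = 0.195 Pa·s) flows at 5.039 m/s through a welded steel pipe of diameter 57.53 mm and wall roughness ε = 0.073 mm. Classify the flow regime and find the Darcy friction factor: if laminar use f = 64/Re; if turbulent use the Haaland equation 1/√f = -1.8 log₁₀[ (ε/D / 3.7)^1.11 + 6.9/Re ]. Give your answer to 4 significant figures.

Re = ρVD/μ = 900.8·5.039·0.05753/0.195 = 1339.
Re < 2300 → laminar, so f = 64/Re = 0.04779 (roughness is irrelevant in laminar flow).

f ≈ 0.04779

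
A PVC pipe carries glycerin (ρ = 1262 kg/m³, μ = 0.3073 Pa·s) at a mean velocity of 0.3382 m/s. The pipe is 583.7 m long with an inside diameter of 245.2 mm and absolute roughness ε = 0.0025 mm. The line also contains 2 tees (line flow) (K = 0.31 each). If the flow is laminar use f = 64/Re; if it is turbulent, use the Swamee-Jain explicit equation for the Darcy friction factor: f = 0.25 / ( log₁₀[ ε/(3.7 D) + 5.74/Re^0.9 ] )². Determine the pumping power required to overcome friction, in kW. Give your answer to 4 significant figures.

Reynolds number Re = ρVD/μ = 1262 · 0.3382 · 0.2452 / 0.307 = 340.6.
Re < 2300 → laminar flow, so f = 64/Re = 64/340.6 = 0.1879 (the turbulent correlation is not needed).
Total minor-loss coefficient ΣK = 2·0.31 = 0.62.
ΔP = [f·L/D + ΣK]·(ρV²/2) = [0.1879·583.7/0.2452 + 0.62]·(1262·0.3382²/2) = [447.4 + 0.62]·72.17 = 3.233e+04 Pa.
Q = V·A = 0.3382·0.04722 = 0.01597 m³/s.
Pumping power P = QΔP = 0.01597·3.233e+04 = 516.35 W = 0.5163 kW.

P ≈ 0.5163 kW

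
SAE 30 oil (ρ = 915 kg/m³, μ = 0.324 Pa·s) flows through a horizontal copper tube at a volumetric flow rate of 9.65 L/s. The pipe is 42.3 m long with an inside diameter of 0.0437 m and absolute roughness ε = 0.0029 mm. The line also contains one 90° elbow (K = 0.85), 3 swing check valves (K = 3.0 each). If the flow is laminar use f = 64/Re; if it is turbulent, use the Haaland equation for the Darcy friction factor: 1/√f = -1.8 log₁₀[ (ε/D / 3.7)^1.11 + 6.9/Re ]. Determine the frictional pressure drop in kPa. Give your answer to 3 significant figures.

Q = 9.65 L/s = 9.65/1000 = 0.00965 m³/s.
Cross-sectional area A = πD²/4 = π(0.0437)²/4 = 0.0015 m²; mean velocity V = Q/A = 0.00965/0.0015 = 6.434 m/s.
Reynolds number Re = ρVD/μ = 915 · 6.434 · 0.0437 / 0.324 = 794.
Re < 2300 → laminar flow, so f = 64/Re = 64/794 = 0.0806 (the turbulent correlation is not needed).
Total minor-loss coefficient ΣK = 1·0.85 + 3·3 = 9.85.
ΔP = [f·L/D + ΣK]·(ρV²/2) = [0.0806·42.3/0.0437 + 9.85]·(915·6.434²/2) = [78.02 + 9.85]·1.894e+04 = 1.664e+06 Pa.
ΔP = 1.664e+06 Pa = 1660 kPa.

ΔP ≈ 1660 kPa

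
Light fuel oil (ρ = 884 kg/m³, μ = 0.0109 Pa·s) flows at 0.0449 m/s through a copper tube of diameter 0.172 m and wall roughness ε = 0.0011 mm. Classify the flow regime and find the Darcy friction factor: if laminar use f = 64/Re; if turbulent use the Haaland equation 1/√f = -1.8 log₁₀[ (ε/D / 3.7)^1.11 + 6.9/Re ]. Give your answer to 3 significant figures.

Re = ρVD/μ = 884·0.0449·0.172/0.0109 = 626.3.
Re < 2300 → laminar, so f = 64/Re = 0.1022 (roughness is irrelevant in laminar flow).

f ≈ 0.102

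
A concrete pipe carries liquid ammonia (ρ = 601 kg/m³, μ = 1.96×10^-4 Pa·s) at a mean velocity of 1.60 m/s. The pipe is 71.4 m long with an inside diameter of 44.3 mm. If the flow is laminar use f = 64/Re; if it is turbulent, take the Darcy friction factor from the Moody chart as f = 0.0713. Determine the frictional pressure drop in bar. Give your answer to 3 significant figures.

ΔP ≈ 0.884 bar

Reynolds number Re = ρVD/μ = 601 · 1.6 · 0.0443 / 0.000196 = 2.173e+05.
Re > 4000 → turbulent; use the Moody-chart value f = 0.0713.
Darcy-Weisbach: ΔP = f(L/D)(ρV²/2) = 0.0713·(71.4/0.0443)·(601·1.6²/2) = 0.0713·1612·769.3 = 8.84e+04 Pa.
ΔP = 8.84e+04 Pa = 0.884 bar.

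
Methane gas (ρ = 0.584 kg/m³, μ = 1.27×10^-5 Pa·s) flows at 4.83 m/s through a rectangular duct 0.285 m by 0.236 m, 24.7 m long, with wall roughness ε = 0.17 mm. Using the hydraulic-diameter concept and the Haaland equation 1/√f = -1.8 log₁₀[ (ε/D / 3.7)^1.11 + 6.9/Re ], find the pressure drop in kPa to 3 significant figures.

Hydraulic diameter D_h = 4A/P = 4·(0.285·0.236)/(2·(0.285+0.236)) = 0.269/1.042 = 0.2582 m.
Re = ρVD_h/μ = 0.584·4.83·0.2582/1.27e-05 = 5.735e+04.
ε/D_h = 0.00017/0.2582 = 0.000658; Haaland gives 1/√f = -1.8 log₁₀[6.88e-05+0.00012] = 6.702, so f = 0.02227.
ΔP = f(L/D_h)(ρV²/2) = 0.02227·24.7/0.2582·6.812 = 14.51 Pa.
ΔP = 0.0145 kPa.

ΔP ≈ 0.0145 kPa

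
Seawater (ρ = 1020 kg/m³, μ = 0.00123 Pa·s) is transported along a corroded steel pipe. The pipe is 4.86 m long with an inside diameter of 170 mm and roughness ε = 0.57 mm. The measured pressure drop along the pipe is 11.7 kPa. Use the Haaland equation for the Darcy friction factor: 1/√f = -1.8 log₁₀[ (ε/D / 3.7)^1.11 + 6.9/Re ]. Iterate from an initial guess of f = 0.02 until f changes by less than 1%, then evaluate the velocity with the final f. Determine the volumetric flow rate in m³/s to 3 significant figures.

Rearranging Darcy-Weisbach: V = √(2·ΔP·D/(f·L·ρ)). With ε/D = 0.00057/0.17 = 0.00335, iterate starting from f = 0.02:
  f = 0.02 → V = √(2·1.17e+04·0.17/(0.02·4.86·1020)) = 6.334 m/s; Re = ρVD/μ = 8.93e+05; f → 0.02718
  f = 0.02718 → V = 5.433 m/s; Re = 7.66e+05; f → 0.0272
Converged (Δf/f < 1%). With the final f = 0.0272: V = √(2·1.17e+04·0.17/(0.0272·4.86·1020)) = 5.431 m/s.
Q = V·A = 5.431·(π/4·0.17²) = 0.1233 m³/s = 0.123 m³/s.

Q ≈ 0.123 m³/s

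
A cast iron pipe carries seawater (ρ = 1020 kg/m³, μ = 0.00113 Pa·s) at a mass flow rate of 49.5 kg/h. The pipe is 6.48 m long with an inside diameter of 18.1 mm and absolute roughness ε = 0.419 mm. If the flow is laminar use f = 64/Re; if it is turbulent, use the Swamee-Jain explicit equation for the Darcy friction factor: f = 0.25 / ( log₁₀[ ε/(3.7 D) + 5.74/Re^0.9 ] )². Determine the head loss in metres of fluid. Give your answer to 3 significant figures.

ṁ = 49.5 kg/h = 49.5/3600 = 0.01375 kg/s.
A = πD²/4 = π(0.0181)²/4 = 0.0002573 m²; mean velocity V = ṁ/(ρA) = 0.01375/(1020 · 0.0002573) = 0.05239 m/s.
Reynolds number Re = ρVD/μ = 1020 · 0.05239 · 0.0181 / 0.00113 = 856.
Re < 2300 → laminar flow, so f = 64/Re = 64/856 = 0.07477 (the turbulent correlation is not needed).
Darcy-Weisbach: ΔP = f(L/D)(ρV²/2) = 0.07477·(6.48/0.0181)·(1020·0.05239²/2) = 0.07477·358·1.4 = 37.47 Pa.
Head loss h_f = ΔP/(ρg) = 37.47/(1020·9.81) = 0.00374 m.

h_f ≈ 0.00374 m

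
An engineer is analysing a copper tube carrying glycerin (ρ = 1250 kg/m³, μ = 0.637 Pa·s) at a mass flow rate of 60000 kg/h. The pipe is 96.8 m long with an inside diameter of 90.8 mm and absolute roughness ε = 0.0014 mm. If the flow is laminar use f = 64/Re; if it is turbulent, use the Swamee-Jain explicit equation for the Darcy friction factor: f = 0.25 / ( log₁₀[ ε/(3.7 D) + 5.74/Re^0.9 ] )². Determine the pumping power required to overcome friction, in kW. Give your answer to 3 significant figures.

ṁ = 60000 kg/h = 60000/3600 = 16.67 kg/s.
A = πD²/4 = π(0.0908)²/4 = 0.006475 m²; mean velocity V = ṁ/(ρA) = 16.67/(1250 · 0.006475) = 2.059 m/s.
Reynolds number Re = ρVD/μ = 1250 · 2.059 · 0.0908 / 0.637 = 366.9.
Re < 2300 → laminar flow, so f = 64/Re = 64/366.9 = 0.1744 (the turbulent correlation is not needed).
Darcy-Weisbach: ΔP = f(L/D)(ρV²/2) = 0.1744·(96.8/0.0908)·(1250·2.059²/2) = 0.1744·1066·2650 = 4.928e+05 Pa.
Q = ṁ/ρ = 16.67/1250 = 0.01333 m³/s.
Pumping power P = QΔP = 0.01333·4.928e+05 = 6571 W = 6.57 kW.

P ≈ 6.57 kW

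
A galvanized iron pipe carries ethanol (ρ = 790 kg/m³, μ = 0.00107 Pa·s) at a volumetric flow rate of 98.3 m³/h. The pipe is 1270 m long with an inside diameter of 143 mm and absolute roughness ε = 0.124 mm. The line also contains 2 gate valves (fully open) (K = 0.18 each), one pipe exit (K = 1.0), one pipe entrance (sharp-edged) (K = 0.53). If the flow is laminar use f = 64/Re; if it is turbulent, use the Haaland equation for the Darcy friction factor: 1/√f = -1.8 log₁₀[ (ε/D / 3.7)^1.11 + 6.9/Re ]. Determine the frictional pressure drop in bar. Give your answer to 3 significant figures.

ΔP ≈ 2.10 bar

Q = 98.3 m³/h = 98.3/3600 = 0.02731 m³/s.
Cross-sectional area A = πD²/4 = π(0.143)²/4 = 0.01606 m²; mean velocity V = Q/A = 0.02731/0.01606 = 1.7 m/s.
Reynolds number Re = ρVD/μ = 790 · 1.7 · 0.143 / 0.00107 = 1.795e+05.
Re > 4000 → turbulent. Relative roughness ε/D = 0.000124/0.143 = 0.000867. Haaland: 1/√f = -1.8 log₁₀[(0.000867/3.7)^1.11 + 6.9/1.795e+05] = -1.8 log₁₀[9.34e-05 + 3.84e-05] = 6.984, so f = 0.0205.
Total minor-loss coefficient ΣK = 2·0.18 + 1·1 + 1·0.53 = 1.89.
ΔP = [f·L/D + ΣK]·(ρV²/2) = [0.0205·1270/0.143 + 1.89]·(790·1.7²/2) = [182.1 + 1.89]·1142 = 2.101e+05 Pa.
ΔP = 2.101e+05 Pa = 2.10 bar.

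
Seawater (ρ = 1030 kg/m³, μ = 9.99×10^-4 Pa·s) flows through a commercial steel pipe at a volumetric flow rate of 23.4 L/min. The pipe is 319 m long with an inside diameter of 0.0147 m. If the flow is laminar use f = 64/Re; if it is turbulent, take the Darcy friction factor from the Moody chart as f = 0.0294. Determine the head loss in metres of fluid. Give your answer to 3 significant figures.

Q = 23.4 L/min = 23.4/60000 = 0.00039 m³/s.
Cross-sectional area A = πD²/4 = π(0.0147)²/4 = 0.0001697 m²; mean velocity V = Q/A = 0.00039/0.0001697 = 2.298 m/s.
Reynolds number Re = ρVD/μ = 1030 · 2.298 · 0.0147 / 0.000999 = 3.483e+04.
Re > 4000 → turbulent; use the Moody-chart value f = 0.0294.
Darcy-Weisbach: ΔP = f(L/D)(ρV²/2) = 0.0294·(319/0.0147)·(1030·2.298²/2) = 0.0294·2.17e+04·2719 = 1.735e+06 Pa.
Head loss h_f = ΔP/(ρg) = 1.735e+06/(1030·9.81) = 172 m.

h_f ≈ 172 m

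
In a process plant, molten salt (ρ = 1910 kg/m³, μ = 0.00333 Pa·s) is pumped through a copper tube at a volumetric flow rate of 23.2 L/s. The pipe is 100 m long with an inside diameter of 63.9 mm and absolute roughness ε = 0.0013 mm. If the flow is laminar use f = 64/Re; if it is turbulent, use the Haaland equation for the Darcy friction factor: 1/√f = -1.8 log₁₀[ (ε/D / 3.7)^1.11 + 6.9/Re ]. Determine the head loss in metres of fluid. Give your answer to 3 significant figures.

h_f ≈ 61.9 m

Q = 23.2 L/s = 23.2/1000 = 0.0232 m³/s.
Cross-sectional area A = πD²/4 = π(0.0639)²/4 = 0.003207 m²; mean velocity V = Q/A = 0.0232/0.003207 = 7.234 m/s.
Reynolds number Re = ρVD/μ = 1910 · 7.234 · 0.0639 / 0.00333 = 2.651e+05.
Re > 4000 → turbulent. Relative roughness ε/D = 1.3e-06/0.0639 = 2.03e-05. Haaland: 1/√f = -1.8 log₁₀[(2.03e-05/3.7)^1.11 + 6.9/2.651e+05] = -1.8 log₁₀[1.45e-06 + 2.6e-05] = 8.21, so f = 0.01484.
Darcy-Weisbach: ΔP = f(L/D)(ρV²/2) = 0.01484·(100/0.0639)·(1910·7.234²/2) = 0.01484·1565·4.998e+04 = 1.16e+06 Pa.
Head loss h_f = ΔP/(ρg) = 1.16e+06/(1910·9.81) = 61.9 m.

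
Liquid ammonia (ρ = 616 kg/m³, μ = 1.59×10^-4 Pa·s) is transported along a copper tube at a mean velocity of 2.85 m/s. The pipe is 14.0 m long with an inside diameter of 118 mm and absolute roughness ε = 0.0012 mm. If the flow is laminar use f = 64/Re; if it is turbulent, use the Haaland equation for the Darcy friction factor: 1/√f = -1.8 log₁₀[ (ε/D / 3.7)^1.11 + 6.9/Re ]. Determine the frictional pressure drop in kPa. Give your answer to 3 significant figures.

Reynolds number Re = ρVD/μ = 616 · 2.85 · 0.118 / 0.000159 = 1.303e+06.
Re > 4000 → turbulent. Relative roughness ε/D = 1.2e-06/0.118 = 1.02e-05. Haaland: 1/√f = -1.8 log₁₀[(1.02e-05/3.7)^1.11 + 6.9/1.303e+06] = -1.8 log₁₀[6.72e-07 + 5.3e-06] = 9.404, so f = 0.01131.
Darcy-Weisbach: ΔP = f(L/D)(ρV²/2) = 0.01131·(14/0.118)·(616·2.85²/2) = 0.01131·118.6·2502 = 3357 Pa.
ΔP = 3357 Pa = 3.36 kPa.

ΔP ≈ 3.36 kPa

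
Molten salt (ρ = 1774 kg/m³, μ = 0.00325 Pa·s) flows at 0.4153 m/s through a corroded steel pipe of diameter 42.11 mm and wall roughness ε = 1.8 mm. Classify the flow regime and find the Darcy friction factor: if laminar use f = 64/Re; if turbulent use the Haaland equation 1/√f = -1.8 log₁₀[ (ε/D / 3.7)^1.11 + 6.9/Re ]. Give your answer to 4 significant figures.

f ≈ 0.06945

Re = ρVD/μ = 1774·0.4153·0.04211/0.00325 = 9546.
Re > 4000 → turbulent. ε/D = 0.0018/0.04211 = 0.0427; Haaland: 1/√f = -1.8 log₁₀[0.00707 + 0.000723] = 3.795, so f = 0.06945.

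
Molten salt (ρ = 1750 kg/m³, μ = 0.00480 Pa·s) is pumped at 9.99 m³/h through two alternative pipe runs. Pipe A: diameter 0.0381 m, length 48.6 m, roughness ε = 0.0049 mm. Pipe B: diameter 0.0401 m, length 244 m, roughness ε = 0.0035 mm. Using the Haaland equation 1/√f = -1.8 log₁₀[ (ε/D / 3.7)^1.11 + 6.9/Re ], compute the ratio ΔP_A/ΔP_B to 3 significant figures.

ΔP_A/ΔP_B ≈ 0.255

Pipe A: V = Q/A = 0.002775/0.00114 = 2.434 m/s; Re = 3.381e+04; ε/D = 0.000129; Haaland → f = 0.02295; ΔP_A = f(L/D)(ρV²/2) = 1.518e+05 Pa.
Pipe B: V = Q/A = 0.002775/0.001263 = 2.197 m/s; Re = 3.212e+04; ε/D = 8.73e-05; Haaland → f = 0.02312; ΔP_B = f(L/D)(ρV²/2) = 5.944e+05 Pa.
ΔP_A/ΔP_B = 1.518e+05/5.944e+05 = 0.255.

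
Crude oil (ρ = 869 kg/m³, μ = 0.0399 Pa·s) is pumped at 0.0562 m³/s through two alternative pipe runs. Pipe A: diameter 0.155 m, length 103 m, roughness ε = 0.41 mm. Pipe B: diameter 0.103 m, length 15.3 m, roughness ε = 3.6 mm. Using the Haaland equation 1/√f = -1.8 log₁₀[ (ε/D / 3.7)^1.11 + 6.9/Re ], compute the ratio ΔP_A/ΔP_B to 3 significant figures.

Pipe A: V = Q/A = 0.0562/0.01887 = 2.978 m/s; Re = 1.005e+04; ε/D = 0.00265; Haaland → f = 0.03438; ΔP_A = f(L/D)(ρV²/2) = 8.805e+04 Pa.
Pipe B: V = Q/A = 0.0562/0.008332 = 6.745 m/s; Re = 1.513e+04; ε/D = 0.035; Haaland → f = 0.06298; ΔP_B = f(L/D)(ρV²/2) = 1.849e+05 Pa.
ΔP_A/ΔP_B = 8.805e+04/1.849e+05 = 0.476.

ΔP_A/ΔP_B ≈ 0.476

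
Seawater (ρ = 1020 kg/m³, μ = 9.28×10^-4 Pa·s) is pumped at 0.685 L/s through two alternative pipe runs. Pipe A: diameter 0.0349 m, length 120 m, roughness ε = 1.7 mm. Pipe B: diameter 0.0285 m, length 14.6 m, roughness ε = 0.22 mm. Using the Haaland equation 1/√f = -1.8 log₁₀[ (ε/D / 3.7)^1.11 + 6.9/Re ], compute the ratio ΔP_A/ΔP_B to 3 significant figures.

Pipe A: V = Q/A = 0.000685/0.0009566 = 0.7161 m/s; Re = 2.747e+04; ε/D = 0.0487; Haaland → f = 0.07173; ΔP_A = f(L/D)(ρV²/2) = 6.45e+04 Pa.
Pipe B: V = Q/A = 0.000685/0.0006379 = 1.074 m/s; Re = 3.364e+04; ε/D = 0.00772; Haaland → f = 0.03674; ΔP_B = f(L/D)(ρV²/2) = 1.107e+04 Pa.
ΔP_A/ΔP_B = 6.45e+04/1.107e+04 = 5.83.

ΔP_A/ΔP_B ≈ 5.83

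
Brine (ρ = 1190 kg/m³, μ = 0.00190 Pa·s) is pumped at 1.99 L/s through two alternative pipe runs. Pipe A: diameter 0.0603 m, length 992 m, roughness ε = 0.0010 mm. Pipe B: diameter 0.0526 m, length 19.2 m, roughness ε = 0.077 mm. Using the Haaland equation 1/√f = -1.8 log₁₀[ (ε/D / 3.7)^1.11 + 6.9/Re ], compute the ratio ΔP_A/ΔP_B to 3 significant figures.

ΔP_A/ΔP_B ≈ 23.6

Pipe A: V = Q/A = 0.00199/0.002856 = 0.6968 m/s; Re = 2.632e+04; ε/D = 1.66e-05; Haaland → f = 0.02409; ΔP_A = f(L/D)(ρV²/2) = 1.145e+05 Pa.
Pipe B: V = Q/A = 0.00199/0.002173 = 0.9158 m/s; Re = 3.017e+04; ε/D = 0.00146; Haaland → f = 0.02666; ΔP_B = f(L/D)(ρV²/2) = 4856 Pa.
ΔP_A/ΔP_B = 1.145e+05/4856 = 23.6.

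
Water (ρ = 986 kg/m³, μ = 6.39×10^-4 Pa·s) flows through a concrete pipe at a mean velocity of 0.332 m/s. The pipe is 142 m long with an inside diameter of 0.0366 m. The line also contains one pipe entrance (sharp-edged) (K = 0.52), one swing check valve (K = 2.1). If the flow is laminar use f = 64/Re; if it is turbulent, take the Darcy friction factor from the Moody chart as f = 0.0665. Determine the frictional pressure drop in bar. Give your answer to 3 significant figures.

Reynolds number Re = ρVD/μ = 986 · 0.332 · 0.0366 / 0.000639 = 1.875e+04.
Re > 4000 → turbulent; use the Moody-chart value f = 0.0665.
Total minor-loss coefficient ΣK = 1·0.52 + 1·2.1 = 2.62.
ΔP = [f·L/D + ΣK]·(ρV²/2) = [0.0665·142/0.0366 + 2.62]·(986·0.332²/2) = [258 + 2.62]·54.34 = 1.416e+04 Pa.
ΔP = 1.416e+04 Pa = 0.142 bar.

ΔP ≈ 0.142 bar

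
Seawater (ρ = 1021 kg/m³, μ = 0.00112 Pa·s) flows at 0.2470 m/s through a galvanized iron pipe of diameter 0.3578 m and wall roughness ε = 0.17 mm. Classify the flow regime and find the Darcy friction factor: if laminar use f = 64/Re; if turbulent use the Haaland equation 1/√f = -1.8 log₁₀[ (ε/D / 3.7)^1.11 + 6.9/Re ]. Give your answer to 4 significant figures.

Re = ρVD/μ = 1021·0.247·0.3578/0.00112 = 8.056e+04.
Re > 4000 → turbulent. ε/D = 0.00017/0.3578 = 0.000475; Haaland: 1/√f = -1.8 log₁₀[4.79e-05 + 8.56e-05] = 6.974, so f = 0.02056.

f ≈ 0.02056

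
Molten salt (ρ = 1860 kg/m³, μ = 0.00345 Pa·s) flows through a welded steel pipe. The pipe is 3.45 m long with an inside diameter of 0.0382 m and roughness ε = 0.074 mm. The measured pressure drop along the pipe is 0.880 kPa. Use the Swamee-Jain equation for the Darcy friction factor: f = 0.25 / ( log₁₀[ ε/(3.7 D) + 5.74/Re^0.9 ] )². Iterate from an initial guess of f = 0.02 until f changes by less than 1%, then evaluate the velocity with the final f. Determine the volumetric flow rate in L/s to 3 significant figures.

Rearranging Darcy-Weisbach: V = √(2·ΔP·D/(f·L·ρ)). With ε/D = 7.4e-05/0.0382 = 0.00194, iterate starting from f = 0.02:
  f = 0.02 → V = √(2·880·0.0382/(0.02·3.45·1860)) = 0.7238 m/s; Re = ρVD/μ = 1.491e+04; f → 0.03154
  f = 0.03154 → V = 0.5763 m/s; Re = 1.187e+04; f → 0.03295
  f = 0.03295 → V = 0.5639 m/s; Re = 1.161e+04; f → 0.03309
Converged (Δf/f < 1%). With the final f = 0.03309: V = √(2·880·0.0382/(0.03309·3.45·1860)) = 0.5627 m/s.
Q = V·A = 0.5627·(π/4·0.0382²) = 0.0006449 m³/s = 0.645 L/s.

Q ≈ 0.645 L/s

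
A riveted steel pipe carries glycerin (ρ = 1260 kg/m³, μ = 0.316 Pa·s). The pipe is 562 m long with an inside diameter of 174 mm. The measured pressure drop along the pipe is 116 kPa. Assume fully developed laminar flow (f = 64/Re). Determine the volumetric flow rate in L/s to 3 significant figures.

For laminar flow, f = 64/Re with Re = ρVD/μ, so Darcy-Weisbach reduces to ΔP = 32μLV/D². Solving for V: V = ΔP·D²/(32μL) = 1.16e+05·(0.174)²/(32·0.316·562) = 0.618 m/s.
Check: Re = ρVD/μ = 1260·0.618·0.174/0.316 = 428.8 < 2300, so the laminar assumption holds.
Q = V·A = 0.618·(π/4·0.174²) = 0.0147 m³/s = 14.7 L/s.

Q ≈ 14.7 L/s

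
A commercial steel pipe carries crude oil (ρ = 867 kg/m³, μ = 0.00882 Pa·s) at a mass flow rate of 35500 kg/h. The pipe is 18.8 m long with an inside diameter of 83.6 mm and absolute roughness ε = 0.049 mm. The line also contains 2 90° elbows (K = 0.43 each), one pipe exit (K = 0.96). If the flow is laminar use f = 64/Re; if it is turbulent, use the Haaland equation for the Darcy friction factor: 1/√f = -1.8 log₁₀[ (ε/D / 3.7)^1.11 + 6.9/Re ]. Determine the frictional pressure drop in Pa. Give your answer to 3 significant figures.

ΔP ≈ 15000 Pa

ṁ = 35500 kg/h = 35500/3600 = 9.861 kg/s.
A = πD²/4 = π(0.0836)²/4 = 0.005489 m²; mean velocity V = ṁ/(ρA) = 9.861/(867 · 0.005489) = 2.072 m/s.
Reynolds number Re = ρVD/μ = 867 · 2.072 · 0.0836 / 0.00882 = 1.703e+04.
Re > 4000 → turbulent. Relative roughness ε/D = 4.9e-05/0.0836 = 0.000586. Haaland: 1/√f = -1.8 log₁₀[(0.000586/3.7)^1.11 + 6.9/1.703e+04] = -1.8 log₁₀[6.05e-05 + 0.000405] = 5.997, so f = 0.0278.
Total minor-loss coefficient ΣK = 2·0.43 + 1·0.96 = 1.82.
ΔP = [f·L/D + ΣK]·(ρV²/2) = [0.0278·18.8/0.0836 + 1.82]·(867·2.072²/2) = [6.252 + 1.82]·1861 = 1.502e+04 Pa.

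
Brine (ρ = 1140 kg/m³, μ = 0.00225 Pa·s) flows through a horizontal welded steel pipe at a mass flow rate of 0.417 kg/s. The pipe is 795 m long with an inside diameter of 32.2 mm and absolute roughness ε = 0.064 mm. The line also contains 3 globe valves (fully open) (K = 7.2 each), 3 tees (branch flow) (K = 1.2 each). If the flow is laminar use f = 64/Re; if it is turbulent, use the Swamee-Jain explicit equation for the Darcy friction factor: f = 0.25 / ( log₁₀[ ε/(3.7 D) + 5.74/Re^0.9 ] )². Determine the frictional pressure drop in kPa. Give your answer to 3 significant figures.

A = πD²/4 = π(0.0322)²/4 = 0.0008143 m²; mean velocity V = ṁ/(ρA) = 0.417/(1140 · 0.0008143) = 0.4492 m/s.
Reynolds number Re = ρVD/μ = 1140 · 0.4492 · 0.0322 / 0.00225 = 7328.
Re > 4000 → turbulent. Relative roughness ε/D = 6.4e-05/0.0322 = 0.00199. Swamee-Jain: f = 0.25/(log₁₀[0.00199/3.7 + 5.74/7328^0.9])² = 0.25/(log₁₀[0.000537 + 0.00191])² = 0.25/(-2.612)² = 0.03665.
Total minor-loss coefficient ΣK = 3·7.2 + 3·1.2 = 25.2.
ΔP = [f·L/D + ΣK]·(ρV²/2) = [0.03665·795/0.0322 + 25.2]·(1140·0.4492²/2) = [904.8 + 25.2]·115 = 1.07e+05 Pa.
ΔP = 1.07e+05 Pa = 107 kPa.

ΔP ≈ 107 kPa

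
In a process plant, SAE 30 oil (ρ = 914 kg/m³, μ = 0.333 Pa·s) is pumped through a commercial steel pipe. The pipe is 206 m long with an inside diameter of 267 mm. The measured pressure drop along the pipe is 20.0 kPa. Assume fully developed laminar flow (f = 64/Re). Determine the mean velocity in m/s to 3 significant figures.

For laminar flow, f = 64/Re with Re = ρVD/μ, so Darcy-Weisbach reduces to ΔP = 32μLV/D². Solving for V: V = ΔP·D²/(32μL) = 2e+04·(0.267)²/(32·0.333·206) = 0.6495 m/s.
Check: Re = ρVD/μ = 914·0.6495·0.267/0.333 = 476 < 2300, so the laminar assumption holds.

V ≈ 0.650 m/s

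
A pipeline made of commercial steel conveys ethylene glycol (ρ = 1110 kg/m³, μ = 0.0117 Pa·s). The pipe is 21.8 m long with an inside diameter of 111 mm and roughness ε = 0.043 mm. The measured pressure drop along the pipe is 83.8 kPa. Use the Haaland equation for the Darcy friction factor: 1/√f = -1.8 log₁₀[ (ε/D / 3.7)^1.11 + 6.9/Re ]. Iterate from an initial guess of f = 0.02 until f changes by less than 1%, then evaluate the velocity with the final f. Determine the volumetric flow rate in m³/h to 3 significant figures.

Q ≈ 211 m³/h

Rearranging Darcy-Weisbach: V = √(2·ΔP·D/(f·L·ρ)). With ε/D = 4.3e-05/0.111 = 0.000387, iterate starting from f = 0.02:
  f = 0.02 → V = √(2·8.38e+04·0.111/(0.02·21.8·1110)) = 6.2 m/s; Re = ρVD/μ = 6.529e+04; f → 0.02091
  f = 0.02091 → V = 6.064 m/s; Re = 6.386e+04; f → 0.02099
Converged (Δf/f < 1%). With the final f = 0.02099: V = √(2·8.38e+04·0.111/(0.02099·21.8·1110)) = 6.052 m/s.
Q = V·A = 6.052·(π/4·0.111²) = 0.05857 m³/s = 211 m³/h.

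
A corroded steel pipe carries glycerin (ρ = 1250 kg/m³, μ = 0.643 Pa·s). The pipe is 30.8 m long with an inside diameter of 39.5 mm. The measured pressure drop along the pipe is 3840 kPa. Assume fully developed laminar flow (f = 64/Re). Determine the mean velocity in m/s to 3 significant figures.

For laminar flow, f = 64/Re with Re = ρVD/μ, so Darcy-Weisbach reduces to ΔP = 32μLV/D². Solving for V: V = ΔP·D²/(32μL) = 3.84e+06·(0.0395)²/(32·0.643·30.8) = 9.454 m/s.
Check: Re = ρVD/μ = 1250·9.454·0.0395/0.643 = 726 < 2300, so the laminar assumption holds.

V ≈ 9.45 m/s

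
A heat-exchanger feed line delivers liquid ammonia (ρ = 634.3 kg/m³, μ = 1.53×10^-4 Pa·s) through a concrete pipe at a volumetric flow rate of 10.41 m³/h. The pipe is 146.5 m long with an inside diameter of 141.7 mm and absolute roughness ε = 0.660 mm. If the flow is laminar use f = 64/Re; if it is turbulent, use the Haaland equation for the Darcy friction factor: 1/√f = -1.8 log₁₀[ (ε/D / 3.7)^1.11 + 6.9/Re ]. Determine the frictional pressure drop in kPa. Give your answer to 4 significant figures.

ΔP ≈ 0.3375 kPa

Q = 10.41 m³/h = 10.41/3600 = 0.002892 m³/s.
Cross-sectional area A = πD²/4 = π(0.1417)²/4 = 0.01577 m²; mean velocity V = Q/A = 0.002892/0.01577 = 0.1834 m/s.
Reynolds number Re = ρVD/μ = 634.3 · 0.1834 · 0.1417 / 0.000153 = 1.077e+05.
Re > 4000 → turbulent. Relative roughness ε/D = 0.00066/0.1417 = 0.00466. Haaland: 1/√f = -1.8 log₁₀[(0.00466/3.7)^1.11 + 6.9/1.077e+05] = -1.8 log₁₀[0.000604 + 6.41e-05] = 5.715, so f = 0.03061.
Darcy-Weisbach: ΔP = f(L/D)(ρV²/2) = 0.03061·(146.5/0.1417)·(634.3·0.1834²/2) = 0.03061·1034·10.66 = 337.5 Pa.
ΔP = 337.5 Pa = 0.3375 kPa.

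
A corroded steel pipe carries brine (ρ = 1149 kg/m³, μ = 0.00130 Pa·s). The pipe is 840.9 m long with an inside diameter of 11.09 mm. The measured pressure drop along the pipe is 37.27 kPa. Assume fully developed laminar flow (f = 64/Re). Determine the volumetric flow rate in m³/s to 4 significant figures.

For laminar flow, f = 64/Re with Re = ρVD/μ, so Darcy-Weisbach reduces to ΔP = 32μLV/D². Solving for V: V = ΔP·D²/(32μL) = 3.727e+04·(0.01109)²/(32·0.0013·840.9) = 0.131 m/s.
Check: Re = ρVD/μ = 1149·0.131·0.01109/0.0013 = 1284 < 2300, so the laminar assumption holds.
Q = V·A = 0.131·(π/4·0.01109²) = 1.266e-05 m³/s = 1.266×10^-5 m³/s.

Q ≈ 1.266×10^-5 m³/s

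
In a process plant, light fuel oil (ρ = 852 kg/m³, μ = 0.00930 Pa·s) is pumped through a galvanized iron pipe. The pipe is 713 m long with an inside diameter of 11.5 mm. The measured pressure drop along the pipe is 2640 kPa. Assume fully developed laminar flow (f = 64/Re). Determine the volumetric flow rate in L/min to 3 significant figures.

Q ≈ 10.3 L/min

For laminar flow, f = 64/Re with Re = ρVD/μ, so Darcy-Weisbach reduces to ΔP = 32μLV/D². Solving for V: V = ΔP·D²/(32μL) = 2.64e+06·(0.0115)²/(32·0.0093·713) = 1.645 m/s.
Check: Re = ρVD/μ = 852·1.645·0.0115/0.0093 = 1734 < 2300, so the laminar assumption holds.
Q = V·A = 1.645·(π/4·0.0115²) = 0.0001709 m³/s = 10.3 L/min.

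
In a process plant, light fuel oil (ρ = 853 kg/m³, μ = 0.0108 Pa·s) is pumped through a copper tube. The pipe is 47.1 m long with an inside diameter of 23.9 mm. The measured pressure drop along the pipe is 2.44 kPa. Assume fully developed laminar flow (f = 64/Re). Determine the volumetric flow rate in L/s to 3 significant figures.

Q ≈ 0.0384 L/s

For laminar flow, f = 64/Re with Re = ρVD/μ, so Darcy-Weisbach reduces to ΔP = 32μLV/D². Solving for V: V = ΔP·D²/(32μL) = 2440·(0.0239)²/(32·0.0108·47.1) = 0.08562 m/s.
Check: Re = ρVD/μ = 853·0.08562·0.0239/0.0108 = 161.6 < 2300, so the laminar assumption holds.
Q = V·A = 0.08562·(π/4·0.0239²) = 3.841e-05 m³/s = 0.0384 L/s.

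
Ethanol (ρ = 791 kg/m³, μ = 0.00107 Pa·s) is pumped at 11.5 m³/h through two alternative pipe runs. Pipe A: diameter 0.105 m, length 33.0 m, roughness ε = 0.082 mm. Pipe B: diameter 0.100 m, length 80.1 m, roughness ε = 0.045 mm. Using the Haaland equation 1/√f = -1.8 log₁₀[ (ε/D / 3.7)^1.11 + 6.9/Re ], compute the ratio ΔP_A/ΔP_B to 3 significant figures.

ΔP_A/ΔP_B ≈ 0.336

Pipe A: V = Q/A = 0.003194/0.008659 = 0.3689 m/s; Re = 2.864e+04; ε/D = 0.000781; Haaland → f = 0.02535; ΔP_A = f(L/D)(ρV²/2) = 428.9 Pa.
Pipe B: V = Q/A = 0.003194/0.007854 = 0.4067 m/s; Re = 3.007e+04; ε/D = 0.00045; Haaland → f = 0.02434; ΔP_B = f(L/D)(ρV²/2) = 1275 Pa.
ΔP_A/ΔP_B = 428.9/1275 = 0.336.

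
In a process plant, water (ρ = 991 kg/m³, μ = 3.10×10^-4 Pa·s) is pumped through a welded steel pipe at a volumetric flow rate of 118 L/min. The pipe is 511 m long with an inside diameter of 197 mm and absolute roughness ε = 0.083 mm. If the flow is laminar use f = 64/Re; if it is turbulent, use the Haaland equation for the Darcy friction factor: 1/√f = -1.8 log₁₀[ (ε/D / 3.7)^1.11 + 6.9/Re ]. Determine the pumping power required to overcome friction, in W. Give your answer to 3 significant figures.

Q = 118 L/min = 118/60000 = 0.001967 m³/s.
Cross-sectional area A = πD²/4 = π(0.197)²/4 = 0.03048 m²; mean velocity V = Q/A = 0.001967/0.03048 = 0.06452 m/s.
Reynolds number Re = ρVD/μ = 991 · 0.06452 · 0.197 / 0.00031 = 4.063e+04.
Re > 4000 → turbulent. Relative roughness ε/D = 8.3e-05/0.197 = 0.000421. Haaland: 1/√f = -1.8 log₁₀[(0.000421/3.7)^1.11 + 6.9/4.063e+04] = -1.8 log₁₀[4.19e-05 + 0.00017] = 6.614, so f = 0.02286.
Darcy-Weisbach: ΔP = f(L/D)(ρV²/2) = 0.02286·(511/0.197)·(991·0.06452²/2) = 0.02286·2594·2.063 = 122.3 Pa.
Pumping power P = QΔP = 0.001967·122.3 = 0.2406 W = 0.241 W.

P ≈ 0.241 W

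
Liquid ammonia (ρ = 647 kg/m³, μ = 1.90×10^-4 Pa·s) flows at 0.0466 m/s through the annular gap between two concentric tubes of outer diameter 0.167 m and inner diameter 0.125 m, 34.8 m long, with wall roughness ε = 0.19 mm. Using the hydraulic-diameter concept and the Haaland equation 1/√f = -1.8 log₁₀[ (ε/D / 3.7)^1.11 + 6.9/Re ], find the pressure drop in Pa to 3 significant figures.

Hydraulic diameter D_h = 4A/P = D_o - D_i = 0.167 - 0.125 = 0.042 m.
Re = ρVD_h/μ = 647·0.0466·0.042/0.00019 = 6665.
ε/D_h = 0.00019/0.042 = 0.00452; Haaland gives 1/√f = -1.8 log₁₀[0.000585+0.00104] = 5.023, so f = 0.03964.
ΔP = f(L/D_h)(ρV²/2) = 0.03964·34.8/0.042·0.7025 = 23.07 Pa.

ΔP ≈ 23.1 Pa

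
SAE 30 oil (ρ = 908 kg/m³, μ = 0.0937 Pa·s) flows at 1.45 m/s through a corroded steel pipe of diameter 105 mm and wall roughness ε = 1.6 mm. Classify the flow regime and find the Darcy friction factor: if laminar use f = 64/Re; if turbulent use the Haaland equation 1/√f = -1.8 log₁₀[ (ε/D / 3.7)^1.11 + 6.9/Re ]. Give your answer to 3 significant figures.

f ≈ 0.0434

Re = ρVD/μ = 908·1.45·0.105/0.0937 = 1475.
Re < 2300 → laminar, so f = 64/Re = 0.04338 (roughness is irrelevant in laminar flow).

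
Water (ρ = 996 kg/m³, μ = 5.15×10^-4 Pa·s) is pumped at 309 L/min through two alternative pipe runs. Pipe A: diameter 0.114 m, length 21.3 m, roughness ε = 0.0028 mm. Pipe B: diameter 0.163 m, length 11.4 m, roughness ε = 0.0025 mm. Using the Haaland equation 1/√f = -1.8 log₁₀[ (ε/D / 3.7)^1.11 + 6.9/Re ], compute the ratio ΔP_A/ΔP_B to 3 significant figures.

Pipe A: V = Q/A = 0.00515/0.01021 = 0.5046 m/s; Re = 1.112e+05; ε/D = 2.46e-05; Haaland → f = 0.01754; ΔP_A = f(L/D)(ρV²/2) = 415.4 Pa.
Pipe B: V = Q/A = 0.00515/0.02087 = 0.2468 m/s; Re = 7.78e+04; ε/D = 1.53e-05; Haaland → f = 0.01884; ΔP_B = f(L/D)(ρV²/2) = 39.98 Pa.
ΔP_A/ΔP_B = 415.4/39.98 = 10.4.

ΔP_A/ΔP_B ≈ 10.4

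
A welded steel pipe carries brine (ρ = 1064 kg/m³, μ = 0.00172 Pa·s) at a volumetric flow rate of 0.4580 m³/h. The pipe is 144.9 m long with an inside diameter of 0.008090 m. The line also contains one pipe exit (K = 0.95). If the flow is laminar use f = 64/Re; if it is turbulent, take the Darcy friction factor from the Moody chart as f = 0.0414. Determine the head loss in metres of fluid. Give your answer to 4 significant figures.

Q = 0.4580 m³/h = 0.4580/3600 = 0.0001272 m³/s.
Cross-sectional area A = πD²/4 = π(0.00809)²/4 = 5.14e-05 m²; mean velocity V = Q/A = 0.0001272/5.14e-05 = 2.475 m/s.
Reynolds number Re = ρVD/μ = 1064 · 2.475 · 0.00809 / 0.00172 = 1.239e+04.
Re > 4000 → turbulent; use the Moody-chart value f = 0.0414.
Total minor-loss coefficient ΣK = 1·0.95 = 0.95.
ΔP = [f·L/D + ΣK]·(ρV²/2) = [0.0414·144.9/0.00809 + 0.95]·(1064·2.475²/2) = [741.5 + 0.95]·3259 = 2.42e+06 Pa.
Head loss h_f = ΔP/(ρg) = 2.42e+06/(1064·9.81) = 231.8 m.

h_f ≈ 231.8 m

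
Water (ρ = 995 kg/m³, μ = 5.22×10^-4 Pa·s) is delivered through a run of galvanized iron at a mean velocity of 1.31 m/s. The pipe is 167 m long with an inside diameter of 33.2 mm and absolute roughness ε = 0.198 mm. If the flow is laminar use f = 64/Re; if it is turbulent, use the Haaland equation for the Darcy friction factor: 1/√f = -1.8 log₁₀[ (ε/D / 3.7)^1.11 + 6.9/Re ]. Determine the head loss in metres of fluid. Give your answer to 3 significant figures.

h_f ≈ 14.5 m

Reynolds number Re = ρVD/μ = 995 · 1.31 · 0.0332 / 0.000522 = 8.29e+04.
Re > 4000 → turbulent. Relative roughness ε/D = 0.000198/0.0332 = 0.00596. Haaland: 1/√f = -1.8 log₁₀[(0.00596/3.7)^1.11 + 6.9/8.29e+04] = -1.8 log₁₀[0.000795 + 8.32e-05] = 5.502, so f = 0.03304.
Darcy-Weisbach: ΔP = f(L/D)(ρV²/2) = 0.03304·(167/0.0332)·(995·1.31²/2) = 0.03304·5030·853.8 = 1.419e+05 Pa.
Head loss h_f = ΔP/(ρg) = 1.419e+05/(995·9.81) = 14.5 m.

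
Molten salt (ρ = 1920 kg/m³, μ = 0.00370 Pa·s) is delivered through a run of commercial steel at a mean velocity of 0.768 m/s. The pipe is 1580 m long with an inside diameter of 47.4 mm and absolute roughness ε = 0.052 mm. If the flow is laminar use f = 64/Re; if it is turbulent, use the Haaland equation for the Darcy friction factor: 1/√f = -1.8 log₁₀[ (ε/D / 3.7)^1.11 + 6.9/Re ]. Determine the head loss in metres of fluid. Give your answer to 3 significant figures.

h_f ≈ 28.2 m

Reynolds number Re = ρVD/μ = 1920 · 0.768 · 0.0474 / 0.0037 = 1.889e+04.
Re > 4000 → turbulent. Relative roughness ε/D = 5.2e-05/0.0474 = 0.0011. Haaland: 1/√f = -1.8 log₁₀[(0.0011/3.7)^1.11 + 6.9/1.889e+04] = -1.8 log₁₀[0.000121 + 0.000365] = 5.963, so f = 0.02812.
Darcy-Weisbach: ΔP = f(L/D)(ρV²/2) = 0.02812·(1580/0.0474)·(1920·0.768²/2) = 0.02812·3.333e+04·566.2 = 5.308e+05 Pa.
Head loss h_f = ΔP/(ρg) = 5.308e+05/(1920·9.81) = 28.2 m.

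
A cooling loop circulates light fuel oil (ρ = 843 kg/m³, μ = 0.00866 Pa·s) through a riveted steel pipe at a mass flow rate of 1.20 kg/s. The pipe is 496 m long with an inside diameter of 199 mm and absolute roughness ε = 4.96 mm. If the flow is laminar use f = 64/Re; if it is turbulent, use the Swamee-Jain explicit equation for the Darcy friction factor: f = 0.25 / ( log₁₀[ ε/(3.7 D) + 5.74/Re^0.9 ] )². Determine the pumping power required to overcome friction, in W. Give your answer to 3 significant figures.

A = πD²/4 = π(0.199)²/4 = 0.0311 m²; mean velocity V = ṁ/(ρA) = 1.2/(843 · 0.0311) = 0.04577 m/s.
Reynolds number Re = ρVD/μ = 843 · 0.04577 · 0.199 / 0.00866 = 886.6.
Re < 2300 → laminar flow, so f = 64/Re = 64/886.6 = 0.07219 (the turbulent correlation is not needed).
Darcy-Weisbach: ΔP = f(L/D)(ρV²/2) = 0.07219·(496/0.199)·(843·0.04577²/2) = 0.07219·2492·0.8829 = 158.9 Pa.
Q = ṁ/ρ = 1.2/843 = 0.001423 m³/s.
Pumping power P = QΔP = 0.001423·158.9 = 0.2261 W = 0.226 W.

P ≈ 0.226 W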